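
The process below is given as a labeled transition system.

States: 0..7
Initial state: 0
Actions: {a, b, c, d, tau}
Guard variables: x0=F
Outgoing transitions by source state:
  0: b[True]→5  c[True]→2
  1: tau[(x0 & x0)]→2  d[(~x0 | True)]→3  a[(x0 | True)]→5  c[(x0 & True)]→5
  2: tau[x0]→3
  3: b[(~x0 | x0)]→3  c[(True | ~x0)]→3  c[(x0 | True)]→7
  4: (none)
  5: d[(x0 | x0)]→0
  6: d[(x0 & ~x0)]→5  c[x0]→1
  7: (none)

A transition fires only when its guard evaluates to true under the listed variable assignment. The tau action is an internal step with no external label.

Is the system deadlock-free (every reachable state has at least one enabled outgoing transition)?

Answer: DEADLOCK at state 2

Working:
R = {0,2,5}
  0: b→5  c→2  [2 out]
  2: ∅  [no exit]
  5: ∅  [no exit]
witness 2: c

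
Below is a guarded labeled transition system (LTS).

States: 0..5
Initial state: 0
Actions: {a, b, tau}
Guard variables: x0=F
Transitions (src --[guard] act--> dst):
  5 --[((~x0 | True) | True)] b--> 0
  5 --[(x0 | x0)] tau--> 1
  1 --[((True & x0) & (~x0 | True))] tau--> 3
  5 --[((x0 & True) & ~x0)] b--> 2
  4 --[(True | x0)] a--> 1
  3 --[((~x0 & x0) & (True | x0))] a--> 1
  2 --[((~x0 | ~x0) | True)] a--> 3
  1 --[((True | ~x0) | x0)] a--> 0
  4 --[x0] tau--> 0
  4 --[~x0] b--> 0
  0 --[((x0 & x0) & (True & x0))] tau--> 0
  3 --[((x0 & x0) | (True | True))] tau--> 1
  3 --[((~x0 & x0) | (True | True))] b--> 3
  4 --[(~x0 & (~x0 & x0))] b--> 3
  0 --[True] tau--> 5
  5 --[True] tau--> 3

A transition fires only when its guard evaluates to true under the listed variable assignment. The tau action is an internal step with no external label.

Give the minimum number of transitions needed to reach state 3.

Layered search for 3:
  depth 0: {0}
  depth 1: {5}
  depth 2: {3}
depth(3)=2, e.g. tau·tau

Answer: 2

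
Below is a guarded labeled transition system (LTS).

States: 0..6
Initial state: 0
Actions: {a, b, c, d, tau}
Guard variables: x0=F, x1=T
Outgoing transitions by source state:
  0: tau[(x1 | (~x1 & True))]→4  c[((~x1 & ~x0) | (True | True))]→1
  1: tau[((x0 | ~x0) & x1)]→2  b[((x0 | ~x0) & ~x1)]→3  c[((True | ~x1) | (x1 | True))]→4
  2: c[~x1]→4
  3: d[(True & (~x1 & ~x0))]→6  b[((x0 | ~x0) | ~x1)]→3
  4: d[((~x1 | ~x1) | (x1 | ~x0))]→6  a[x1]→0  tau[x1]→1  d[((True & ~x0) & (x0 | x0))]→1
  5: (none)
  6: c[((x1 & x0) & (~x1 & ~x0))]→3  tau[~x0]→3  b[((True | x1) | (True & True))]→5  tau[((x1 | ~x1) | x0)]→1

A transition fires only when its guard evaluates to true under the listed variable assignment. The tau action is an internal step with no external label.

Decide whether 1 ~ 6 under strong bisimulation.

Answer: NOT BISIMILAR

Trace:
Refine partition for ~:
  round 0: {{0,1,2,3,4,5,6}}
  round 1: {{0,1},{2,5},{3},{4},{6}}
  round 2: {{0},{1},{2,5},{3},{4},{6}}
Fixed point at round 3; 6 class(es).
1∈{1}, 6∈{6}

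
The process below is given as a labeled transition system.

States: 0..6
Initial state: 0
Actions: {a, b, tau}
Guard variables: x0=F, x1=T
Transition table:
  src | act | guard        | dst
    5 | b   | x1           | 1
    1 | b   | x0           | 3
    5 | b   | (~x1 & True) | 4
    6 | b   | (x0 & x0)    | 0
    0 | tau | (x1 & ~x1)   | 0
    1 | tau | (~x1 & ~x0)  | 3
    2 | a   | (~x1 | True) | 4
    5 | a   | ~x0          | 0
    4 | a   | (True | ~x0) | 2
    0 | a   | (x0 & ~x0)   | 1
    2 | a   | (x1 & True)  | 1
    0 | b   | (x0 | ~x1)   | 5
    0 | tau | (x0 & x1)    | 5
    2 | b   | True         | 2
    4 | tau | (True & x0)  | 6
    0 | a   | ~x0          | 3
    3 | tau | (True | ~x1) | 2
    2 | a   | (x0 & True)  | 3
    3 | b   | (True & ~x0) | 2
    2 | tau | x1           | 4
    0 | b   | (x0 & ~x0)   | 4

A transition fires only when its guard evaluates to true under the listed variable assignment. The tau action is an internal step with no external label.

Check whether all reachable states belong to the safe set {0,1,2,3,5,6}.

Answer: INVARIANT VIOLATED at state 4

Trace:
Allowed set {0,1,2,3,5,6}
R = {0,1,2,3,4}
  0: safe
  1: safe
  2: safe
  3: safe
  4: VIOLATES
reach 4 via a·tau·a — violates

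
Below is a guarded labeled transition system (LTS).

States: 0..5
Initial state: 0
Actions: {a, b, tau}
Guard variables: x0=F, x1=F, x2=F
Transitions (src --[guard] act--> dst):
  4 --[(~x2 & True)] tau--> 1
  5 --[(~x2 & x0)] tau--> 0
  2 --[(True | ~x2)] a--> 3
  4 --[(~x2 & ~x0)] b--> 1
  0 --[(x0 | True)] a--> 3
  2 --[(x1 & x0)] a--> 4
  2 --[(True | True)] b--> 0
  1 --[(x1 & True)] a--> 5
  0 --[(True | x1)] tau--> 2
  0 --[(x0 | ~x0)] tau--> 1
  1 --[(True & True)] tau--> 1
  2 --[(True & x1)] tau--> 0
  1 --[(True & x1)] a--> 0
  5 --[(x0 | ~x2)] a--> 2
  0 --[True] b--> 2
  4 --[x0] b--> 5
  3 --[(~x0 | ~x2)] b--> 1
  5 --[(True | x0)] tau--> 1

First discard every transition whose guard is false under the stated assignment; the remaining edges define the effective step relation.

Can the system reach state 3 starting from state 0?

Answer: REACHABLE

Trace:
12 transition(s) survive guard evaluation.
L0 = {0}
L1 = {1,2,3}  cumulative {0,1,2,3}
R = {0,1,2,3}
witness 3: a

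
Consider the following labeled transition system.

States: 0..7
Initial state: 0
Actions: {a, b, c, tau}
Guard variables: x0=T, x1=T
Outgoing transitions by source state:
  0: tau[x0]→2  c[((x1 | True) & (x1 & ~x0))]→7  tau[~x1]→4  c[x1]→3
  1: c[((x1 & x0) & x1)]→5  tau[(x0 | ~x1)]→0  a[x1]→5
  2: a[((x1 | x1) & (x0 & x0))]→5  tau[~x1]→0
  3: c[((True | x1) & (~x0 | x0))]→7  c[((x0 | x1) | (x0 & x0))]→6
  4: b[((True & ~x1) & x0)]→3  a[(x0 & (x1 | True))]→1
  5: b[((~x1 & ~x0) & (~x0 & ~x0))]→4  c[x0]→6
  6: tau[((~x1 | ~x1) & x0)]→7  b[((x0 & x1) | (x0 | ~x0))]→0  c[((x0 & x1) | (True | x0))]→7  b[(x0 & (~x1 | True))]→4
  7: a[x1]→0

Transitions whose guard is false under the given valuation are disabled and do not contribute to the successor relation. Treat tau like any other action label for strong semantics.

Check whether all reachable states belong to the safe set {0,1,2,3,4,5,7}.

Inv-set: {0,1,2,3,4,5,7}
Reach set: {0,1,2,3,4,5,6,7}
  0: ✓
  1: ✓
  2: ✓
  3: ✓
  4: ✓
  5: ✓
  6: VIOLATES
  7: ✓
counterexample path to 6: c·c

Answer: INVARIANT VIOLATED at state 6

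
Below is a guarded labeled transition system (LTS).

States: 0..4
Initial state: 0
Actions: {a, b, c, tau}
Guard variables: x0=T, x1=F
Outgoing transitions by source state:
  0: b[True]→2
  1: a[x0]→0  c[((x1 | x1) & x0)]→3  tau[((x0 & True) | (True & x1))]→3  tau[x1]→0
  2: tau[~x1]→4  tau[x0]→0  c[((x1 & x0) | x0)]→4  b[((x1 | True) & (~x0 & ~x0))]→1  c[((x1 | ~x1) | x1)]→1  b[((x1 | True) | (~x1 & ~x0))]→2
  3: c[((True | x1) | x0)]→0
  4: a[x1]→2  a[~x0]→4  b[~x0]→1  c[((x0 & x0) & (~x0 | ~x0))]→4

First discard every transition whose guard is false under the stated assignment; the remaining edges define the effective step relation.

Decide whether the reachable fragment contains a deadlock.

Answer: DEADLOCK at state 4

Working:
Reach set: {0,1,2,3,4}
  0: b→2  [1 out]
  1: a→0  tau→3  [2 out]
  2: b→2  c→1  c→4  tau→0  tau→4  [5 out]
  3: c→0  [1 out]
  4: ∅  [STUCK]
trace reaching 4: b·tau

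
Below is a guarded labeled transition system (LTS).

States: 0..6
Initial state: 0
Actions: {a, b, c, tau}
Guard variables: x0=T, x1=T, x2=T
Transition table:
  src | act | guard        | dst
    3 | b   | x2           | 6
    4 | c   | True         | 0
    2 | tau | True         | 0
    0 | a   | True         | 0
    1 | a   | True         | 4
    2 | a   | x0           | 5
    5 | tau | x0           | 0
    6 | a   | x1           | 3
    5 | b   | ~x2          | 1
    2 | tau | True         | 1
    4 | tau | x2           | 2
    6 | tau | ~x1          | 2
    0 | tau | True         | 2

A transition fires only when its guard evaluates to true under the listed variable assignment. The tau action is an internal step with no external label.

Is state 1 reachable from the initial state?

Answer: REACHABLE

Working:
After dropping false guards: 11 live edges.
depth 0: {0}
depth 1: {2}  total {0,2}
depth 2: {1,5}  total {0,1,2,5}
depth 3: {4}  total {0,1,2,4,5}
R = {0,1,2,4,5}
trace reaching 1: tau·tau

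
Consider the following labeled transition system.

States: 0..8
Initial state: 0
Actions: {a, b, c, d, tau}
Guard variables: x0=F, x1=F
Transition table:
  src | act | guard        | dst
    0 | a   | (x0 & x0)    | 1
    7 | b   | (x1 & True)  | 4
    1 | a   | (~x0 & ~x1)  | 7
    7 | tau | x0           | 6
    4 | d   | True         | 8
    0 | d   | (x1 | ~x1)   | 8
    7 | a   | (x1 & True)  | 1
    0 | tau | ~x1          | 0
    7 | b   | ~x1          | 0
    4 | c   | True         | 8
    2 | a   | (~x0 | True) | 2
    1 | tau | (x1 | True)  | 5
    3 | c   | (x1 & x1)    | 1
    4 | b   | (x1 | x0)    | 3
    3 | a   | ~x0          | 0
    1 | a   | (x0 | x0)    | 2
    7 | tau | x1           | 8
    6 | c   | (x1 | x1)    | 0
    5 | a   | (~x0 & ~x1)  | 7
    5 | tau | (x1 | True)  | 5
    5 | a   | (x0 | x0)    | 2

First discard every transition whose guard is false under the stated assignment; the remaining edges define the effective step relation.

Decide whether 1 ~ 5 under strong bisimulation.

Answer: BISIMILAR

Analysis:
Refine partition for ~:
  P[0] = {{0,1,2,3,4,5,6,7,8}}
  P[1] = {{0},{1,5},{2,3},{4},{6,8},{7}}
  P[2] = {{0},{1,5},{2},{3},{4},{6,8},{7}}
Fixed point at round 3; 7 class(es).
class of 1: {1,5}; class of 5: {1,5}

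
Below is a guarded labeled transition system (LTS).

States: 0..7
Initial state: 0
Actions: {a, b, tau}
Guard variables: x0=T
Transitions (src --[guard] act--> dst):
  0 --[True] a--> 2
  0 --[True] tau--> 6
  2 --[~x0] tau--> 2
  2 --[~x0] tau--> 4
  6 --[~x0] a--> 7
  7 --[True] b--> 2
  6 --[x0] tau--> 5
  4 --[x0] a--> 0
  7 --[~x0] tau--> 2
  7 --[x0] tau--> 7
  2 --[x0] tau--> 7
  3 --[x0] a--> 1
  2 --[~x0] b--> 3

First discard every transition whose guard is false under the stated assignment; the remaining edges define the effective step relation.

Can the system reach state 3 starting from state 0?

8 transition(s) survive guard evaluation.
Layer 0: {0}
Layer 1: {2,6}  total {0,2,6}
Layer 2: {5,7}  total {0,2,5,6,7}
R = {0,2,5,6,7}

Answer: UNREACHABLE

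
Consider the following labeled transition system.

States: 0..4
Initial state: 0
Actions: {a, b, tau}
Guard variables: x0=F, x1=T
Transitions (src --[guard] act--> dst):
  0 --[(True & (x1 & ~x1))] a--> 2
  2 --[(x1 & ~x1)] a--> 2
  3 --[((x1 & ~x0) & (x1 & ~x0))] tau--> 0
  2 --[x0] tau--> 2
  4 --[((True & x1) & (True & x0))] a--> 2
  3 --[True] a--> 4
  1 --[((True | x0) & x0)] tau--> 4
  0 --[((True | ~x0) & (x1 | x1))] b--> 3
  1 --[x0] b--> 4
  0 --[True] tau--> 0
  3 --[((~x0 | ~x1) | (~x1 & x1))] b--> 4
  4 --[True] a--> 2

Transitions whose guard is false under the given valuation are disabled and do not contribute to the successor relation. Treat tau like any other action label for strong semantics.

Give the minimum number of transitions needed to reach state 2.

Answer: 3

Analysis:
BFS to 2:
  Layer 0: {0}
  Layer 1: {3}
  Layer 2: {4}
  Layer 3: {2}
first hit 2 at d=3 via b·a·a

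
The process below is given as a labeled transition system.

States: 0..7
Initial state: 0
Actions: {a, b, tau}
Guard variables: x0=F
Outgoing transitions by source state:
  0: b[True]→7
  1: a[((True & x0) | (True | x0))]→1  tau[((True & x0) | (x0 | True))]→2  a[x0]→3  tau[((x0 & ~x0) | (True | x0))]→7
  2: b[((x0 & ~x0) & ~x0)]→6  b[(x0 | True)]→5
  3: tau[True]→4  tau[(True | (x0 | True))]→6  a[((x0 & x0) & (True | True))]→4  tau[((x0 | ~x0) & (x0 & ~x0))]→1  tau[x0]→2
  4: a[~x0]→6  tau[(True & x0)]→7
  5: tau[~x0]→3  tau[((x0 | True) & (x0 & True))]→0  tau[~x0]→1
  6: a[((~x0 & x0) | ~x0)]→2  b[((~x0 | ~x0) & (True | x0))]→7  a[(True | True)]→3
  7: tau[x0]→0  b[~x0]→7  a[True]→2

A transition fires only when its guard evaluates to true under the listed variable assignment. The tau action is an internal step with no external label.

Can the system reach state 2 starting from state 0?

Answer: REACHABLE

Working:
After dropping false guards: 15 live edges.
L0 = {0}
L1 = {7}  cumulative {0,7}
L2 = {2}  cumulative {0,2,7}
L3 = {5}  cumulative {0,2,5,7}
L4 = {1,3}  cumulative {0,1,2,3,5,7}
L5 = {4,6}  cumulative {0,1,2,3,4,5,6,7}
R = {0,1,2,3,4,5,6,7}
Path to 2: b·a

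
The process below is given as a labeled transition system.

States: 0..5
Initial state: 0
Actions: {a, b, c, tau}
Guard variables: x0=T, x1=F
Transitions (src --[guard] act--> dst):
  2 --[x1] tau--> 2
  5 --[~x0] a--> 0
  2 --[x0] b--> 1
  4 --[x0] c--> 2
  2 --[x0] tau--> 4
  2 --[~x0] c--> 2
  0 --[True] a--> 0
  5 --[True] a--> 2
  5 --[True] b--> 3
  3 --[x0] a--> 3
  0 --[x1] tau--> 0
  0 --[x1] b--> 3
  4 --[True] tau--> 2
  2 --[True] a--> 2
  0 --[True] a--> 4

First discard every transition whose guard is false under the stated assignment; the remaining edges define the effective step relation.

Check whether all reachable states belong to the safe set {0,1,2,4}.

Answer: INVARIANT HOLDS

Analysis:
Allowed set {0,1,2,4}
R = {0,1,2,4}
  0: ✓
  1: ✓
  2: ✓
  4: ✓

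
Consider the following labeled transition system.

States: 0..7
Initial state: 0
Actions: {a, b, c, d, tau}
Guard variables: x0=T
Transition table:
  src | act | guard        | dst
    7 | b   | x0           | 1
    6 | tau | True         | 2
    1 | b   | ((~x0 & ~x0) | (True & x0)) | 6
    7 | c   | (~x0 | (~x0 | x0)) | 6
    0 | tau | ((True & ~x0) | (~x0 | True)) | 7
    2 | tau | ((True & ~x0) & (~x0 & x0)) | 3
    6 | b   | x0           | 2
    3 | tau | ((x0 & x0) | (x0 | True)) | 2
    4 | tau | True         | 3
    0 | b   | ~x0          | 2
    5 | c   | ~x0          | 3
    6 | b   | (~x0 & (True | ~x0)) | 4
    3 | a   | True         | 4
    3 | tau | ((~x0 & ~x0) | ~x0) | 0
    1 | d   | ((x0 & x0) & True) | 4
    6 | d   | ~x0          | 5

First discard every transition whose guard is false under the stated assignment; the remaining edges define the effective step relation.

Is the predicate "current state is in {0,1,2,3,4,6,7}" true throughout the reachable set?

Answer: INVARIANT HOLDS

Trace:
Allowed set {0,1,2,3,4,6,7}
R = {0,1,2,3,4,6,7}
  0: ok
  1: ok
  2: ok
  3: ok
  4: ok
  6: ok
  7: ok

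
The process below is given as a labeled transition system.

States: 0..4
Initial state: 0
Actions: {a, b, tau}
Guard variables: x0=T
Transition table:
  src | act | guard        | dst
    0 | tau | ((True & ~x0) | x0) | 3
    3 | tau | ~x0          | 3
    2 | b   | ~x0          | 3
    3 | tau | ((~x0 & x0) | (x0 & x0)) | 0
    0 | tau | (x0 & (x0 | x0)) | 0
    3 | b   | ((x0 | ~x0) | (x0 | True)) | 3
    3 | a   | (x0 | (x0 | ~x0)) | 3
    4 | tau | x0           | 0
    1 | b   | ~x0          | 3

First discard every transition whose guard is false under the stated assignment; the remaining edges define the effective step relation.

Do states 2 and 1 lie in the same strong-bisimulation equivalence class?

Answer: BISIMILAR

Trace:
Bisimulation quotient by refinement:
  P[0] = {{0,1,2,3,4}}
  P[1] = {{0,4},{1,2},{3}}
  P[2] = {{0},{1,2},{3},{4}}
4 equivalence class(es) (converged in 3)
[2]={1,2}  [1]={1,2}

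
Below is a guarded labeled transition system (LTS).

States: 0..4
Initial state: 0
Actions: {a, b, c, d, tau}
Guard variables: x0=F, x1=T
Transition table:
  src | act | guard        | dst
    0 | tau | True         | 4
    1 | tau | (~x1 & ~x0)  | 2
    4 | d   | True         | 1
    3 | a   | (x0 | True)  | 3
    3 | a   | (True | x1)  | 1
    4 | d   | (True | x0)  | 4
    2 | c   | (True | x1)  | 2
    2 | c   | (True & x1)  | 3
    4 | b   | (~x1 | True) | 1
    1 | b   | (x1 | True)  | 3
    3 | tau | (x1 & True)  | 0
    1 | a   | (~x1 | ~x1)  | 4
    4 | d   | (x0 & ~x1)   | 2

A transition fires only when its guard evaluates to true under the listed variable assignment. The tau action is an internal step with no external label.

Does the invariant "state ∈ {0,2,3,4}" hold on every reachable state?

Answer: INVARIANT VIOLATED at state 1

Analysis:
Allowed set {0,2,3,4}
Reachable = {0,1,3,4}
  0: ✓
  1: outside
  3: ✓
  4: ✓
counterexample path to 1: tau·d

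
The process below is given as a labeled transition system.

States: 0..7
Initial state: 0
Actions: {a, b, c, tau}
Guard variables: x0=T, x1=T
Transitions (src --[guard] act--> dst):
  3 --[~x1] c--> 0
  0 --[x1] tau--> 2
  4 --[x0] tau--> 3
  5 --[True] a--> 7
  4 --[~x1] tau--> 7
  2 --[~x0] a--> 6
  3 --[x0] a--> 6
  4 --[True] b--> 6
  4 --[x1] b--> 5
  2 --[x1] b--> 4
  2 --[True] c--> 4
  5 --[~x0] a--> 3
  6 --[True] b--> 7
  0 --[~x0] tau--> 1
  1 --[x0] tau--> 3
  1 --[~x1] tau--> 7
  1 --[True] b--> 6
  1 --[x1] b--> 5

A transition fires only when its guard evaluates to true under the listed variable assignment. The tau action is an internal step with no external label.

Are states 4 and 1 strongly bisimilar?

Answer: BISIMILAR

Analysis:
Refine partition for ~:
  π0 = {{0,1,2,3,4,5,6,7}}
  π1 = {{0},{1,4},{2},{3,5},{6},{7}}
  π2 = {{0},{1,4},{2},{3},{5},{6},{7}}
Fixed point at round 3; 7 class(es).
class of 4: {1,4}; class of 1: {1,4}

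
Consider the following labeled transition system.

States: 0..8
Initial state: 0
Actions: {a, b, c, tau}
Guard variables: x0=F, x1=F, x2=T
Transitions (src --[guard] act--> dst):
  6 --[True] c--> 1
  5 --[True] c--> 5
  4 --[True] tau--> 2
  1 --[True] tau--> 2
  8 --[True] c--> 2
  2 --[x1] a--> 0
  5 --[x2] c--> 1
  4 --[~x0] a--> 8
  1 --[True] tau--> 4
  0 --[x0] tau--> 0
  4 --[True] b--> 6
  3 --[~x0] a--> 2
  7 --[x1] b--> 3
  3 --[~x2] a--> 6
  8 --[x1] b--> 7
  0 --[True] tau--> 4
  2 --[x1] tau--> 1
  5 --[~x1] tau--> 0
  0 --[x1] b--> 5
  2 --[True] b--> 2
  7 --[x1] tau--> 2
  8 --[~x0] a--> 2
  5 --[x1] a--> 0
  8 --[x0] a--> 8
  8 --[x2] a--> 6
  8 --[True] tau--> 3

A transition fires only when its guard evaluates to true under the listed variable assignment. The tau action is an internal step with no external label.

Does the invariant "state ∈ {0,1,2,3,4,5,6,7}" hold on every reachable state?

Allowed set {0,1,2,3,4,5,6,7}
R = {0,1,2,3,4,6,8}
  0: ✓
  1: ✓
  2: ✓
  3: ✓
  4: ✓
  6: ✓
  8: VIOLATES
counterexample path to 8: tau·a

Answer: INVARIANT VIOLATED at state 8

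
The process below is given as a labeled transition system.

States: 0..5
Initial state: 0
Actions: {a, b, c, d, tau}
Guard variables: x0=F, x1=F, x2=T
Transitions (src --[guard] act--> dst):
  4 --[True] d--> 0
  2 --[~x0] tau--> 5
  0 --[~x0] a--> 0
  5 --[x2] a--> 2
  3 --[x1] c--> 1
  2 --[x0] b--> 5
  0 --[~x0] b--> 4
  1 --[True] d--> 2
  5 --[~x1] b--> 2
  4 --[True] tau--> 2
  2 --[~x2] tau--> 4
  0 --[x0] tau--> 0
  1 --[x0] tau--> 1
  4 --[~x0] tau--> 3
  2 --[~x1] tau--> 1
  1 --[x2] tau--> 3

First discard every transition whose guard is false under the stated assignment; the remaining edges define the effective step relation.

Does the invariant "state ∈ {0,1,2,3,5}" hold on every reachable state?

Safe = {0,1,2,3,5}
Reachable = {0,1,2,3,4,5}
  0: safe
  1: safe
  2: safe
  3: safe
  4: outside
  5: safe
witness against invariant: b → 4

Answer: INVARIANT VIOLATED at state 4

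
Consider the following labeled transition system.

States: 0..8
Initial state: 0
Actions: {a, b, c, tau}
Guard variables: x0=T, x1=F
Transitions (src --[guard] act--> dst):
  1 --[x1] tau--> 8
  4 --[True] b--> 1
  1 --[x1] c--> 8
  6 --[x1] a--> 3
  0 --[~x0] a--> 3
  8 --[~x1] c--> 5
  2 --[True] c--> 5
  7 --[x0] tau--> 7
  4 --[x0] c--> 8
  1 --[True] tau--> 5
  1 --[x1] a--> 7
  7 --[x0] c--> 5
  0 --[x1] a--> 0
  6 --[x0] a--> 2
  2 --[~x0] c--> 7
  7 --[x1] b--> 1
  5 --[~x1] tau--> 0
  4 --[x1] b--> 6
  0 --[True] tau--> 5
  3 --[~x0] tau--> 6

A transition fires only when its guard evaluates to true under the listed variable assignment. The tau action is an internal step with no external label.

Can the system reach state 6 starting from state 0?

Guard filter leaves 10 enabled edge(s).
depth 0: {0}
depth 1: {5}  cumulative {0,5}
Reachable = {0,5}

Answer: UNREACHABLE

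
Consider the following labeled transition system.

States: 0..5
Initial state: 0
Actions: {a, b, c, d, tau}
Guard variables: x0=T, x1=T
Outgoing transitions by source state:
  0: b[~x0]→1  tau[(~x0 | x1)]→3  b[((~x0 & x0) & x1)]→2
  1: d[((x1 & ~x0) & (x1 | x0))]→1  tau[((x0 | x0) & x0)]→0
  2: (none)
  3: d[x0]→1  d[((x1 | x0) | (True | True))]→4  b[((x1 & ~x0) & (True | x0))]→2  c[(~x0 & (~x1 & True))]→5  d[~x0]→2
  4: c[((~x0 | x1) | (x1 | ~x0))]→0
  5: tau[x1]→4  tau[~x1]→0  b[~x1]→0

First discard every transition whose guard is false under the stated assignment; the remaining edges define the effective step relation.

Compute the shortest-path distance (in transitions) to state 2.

Answer: UNREACHABLE

Analysis:
Breadth-first toward 2:
  L0 = {0}
  L1 = {3}
  L2 = {1,4}
2 never appears.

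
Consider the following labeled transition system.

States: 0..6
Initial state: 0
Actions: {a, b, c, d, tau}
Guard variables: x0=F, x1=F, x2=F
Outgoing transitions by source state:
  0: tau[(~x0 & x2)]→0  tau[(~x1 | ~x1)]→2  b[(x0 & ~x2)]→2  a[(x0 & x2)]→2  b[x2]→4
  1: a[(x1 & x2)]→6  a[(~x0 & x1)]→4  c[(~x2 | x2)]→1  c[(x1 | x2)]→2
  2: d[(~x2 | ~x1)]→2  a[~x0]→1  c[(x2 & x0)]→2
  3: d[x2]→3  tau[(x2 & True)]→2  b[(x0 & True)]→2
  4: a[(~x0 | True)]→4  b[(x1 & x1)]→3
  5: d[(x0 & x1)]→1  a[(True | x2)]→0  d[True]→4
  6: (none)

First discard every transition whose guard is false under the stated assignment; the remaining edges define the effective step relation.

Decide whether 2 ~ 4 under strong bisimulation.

Answer: NOT BISIMILAR

Trace:
Compute ~ classes (split until stable):
  π0 = {{0,1,2,3,4,5,6}}
  π1 = {{0},{1},{2,5},{3,6},{4}}
  π2 = {{0},{1},{2},{3,6},{4},{5}}
Fixed point at round 3; 6 class(es).
class of 2: {2}; class of 4: {4}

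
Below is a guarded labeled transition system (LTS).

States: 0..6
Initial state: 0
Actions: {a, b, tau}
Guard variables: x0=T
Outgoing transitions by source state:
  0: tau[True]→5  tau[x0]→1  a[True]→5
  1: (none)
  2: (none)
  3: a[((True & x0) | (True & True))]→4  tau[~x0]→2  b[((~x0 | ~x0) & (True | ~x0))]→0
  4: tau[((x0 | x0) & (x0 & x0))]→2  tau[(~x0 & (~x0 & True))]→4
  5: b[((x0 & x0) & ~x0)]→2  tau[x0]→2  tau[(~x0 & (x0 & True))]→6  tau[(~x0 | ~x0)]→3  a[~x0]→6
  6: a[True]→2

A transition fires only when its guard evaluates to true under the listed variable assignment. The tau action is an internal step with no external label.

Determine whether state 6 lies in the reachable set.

Guard filter leaves 7 enabled edge(s).
Layer 0: {0}
Layer 1: {1,5}  total {0,1,5}
Layer 2: {2}  total {0,1,2,5}
Reachable = {0,1,2,5}

Answer: UNREACHABLE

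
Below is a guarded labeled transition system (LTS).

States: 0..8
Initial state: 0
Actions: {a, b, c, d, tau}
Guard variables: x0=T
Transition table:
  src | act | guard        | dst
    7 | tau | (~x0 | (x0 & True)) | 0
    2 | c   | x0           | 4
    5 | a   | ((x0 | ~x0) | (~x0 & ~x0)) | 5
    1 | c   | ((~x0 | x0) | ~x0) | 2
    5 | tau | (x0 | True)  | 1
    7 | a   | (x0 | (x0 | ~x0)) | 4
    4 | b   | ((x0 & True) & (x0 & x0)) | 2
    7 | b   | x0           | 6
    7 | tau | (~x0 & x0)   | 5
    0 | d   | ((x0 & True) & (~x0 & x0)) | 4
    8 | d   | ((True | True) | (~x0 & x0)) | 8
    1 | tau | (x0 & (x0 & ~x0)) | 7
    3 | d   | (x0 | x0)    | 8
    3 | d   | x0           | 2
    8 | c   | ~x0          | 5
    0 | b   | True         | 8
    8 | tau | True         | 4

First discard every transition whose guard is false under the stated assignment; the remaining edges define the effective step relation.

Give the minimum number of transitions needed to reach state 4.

Answer: 2

Trace:
Layered search for 4:
  Layer 0: {0}
  Layer 1: {8}
  Layer 2: {4}
first hit 4 at d=2 via b·tau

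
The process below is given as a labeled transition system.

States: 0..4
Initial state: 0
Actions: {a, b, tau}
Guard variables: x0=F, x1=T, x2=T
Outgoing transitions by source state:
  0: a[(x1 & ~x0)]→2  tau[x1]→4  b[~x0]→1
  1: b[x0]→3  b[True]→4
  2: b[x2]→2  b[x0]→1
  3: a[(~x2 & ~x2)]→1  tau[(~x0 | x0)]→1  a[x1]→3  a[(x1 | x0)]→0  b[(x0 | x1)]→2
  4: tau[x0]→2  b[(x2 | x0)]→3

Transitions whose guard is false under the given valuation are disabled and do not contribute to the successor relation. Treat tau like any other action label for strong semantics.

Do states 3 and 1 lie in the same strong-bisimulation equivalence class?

Answer: NOT BISIMILAR

Trace:
Compute ~ classes (split until stable):
  P[0] = {{0,1,2,3,4}}
  P[1] = {{0,3},{1,2,4}}
  P[2] = {{0},{1,2},{3},{4}}
  P[3] = {{0},{1},{2},{3},{4}}
Fixed point at round 4; 5 class(es).
3∈{3}, 1∈{1}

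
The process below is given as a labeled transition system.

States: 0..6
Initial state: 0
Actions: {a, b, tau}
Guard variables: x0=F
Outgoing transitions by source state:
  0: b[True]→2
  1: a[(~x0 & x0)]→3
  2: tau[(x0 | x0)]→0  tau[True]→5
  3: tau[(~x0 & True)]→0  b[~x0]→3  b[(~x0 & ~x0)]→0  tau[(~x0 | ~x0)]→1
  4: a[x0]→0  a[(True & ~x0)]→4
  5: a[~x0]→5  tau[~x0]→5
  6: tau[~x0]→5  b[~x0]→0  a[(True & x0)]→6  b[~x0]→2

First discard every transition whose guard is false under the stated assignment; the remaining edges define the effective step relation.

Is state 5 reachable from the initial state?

12 transition(s) survive guard evaluation.
depth 0: {0}
depth 1: {2}  total {0,2}
depth 2: {5}  total {0,2,5}
Reachable = {0,2,5}
trace reaching 5: b·tau

Answer: REACHABLE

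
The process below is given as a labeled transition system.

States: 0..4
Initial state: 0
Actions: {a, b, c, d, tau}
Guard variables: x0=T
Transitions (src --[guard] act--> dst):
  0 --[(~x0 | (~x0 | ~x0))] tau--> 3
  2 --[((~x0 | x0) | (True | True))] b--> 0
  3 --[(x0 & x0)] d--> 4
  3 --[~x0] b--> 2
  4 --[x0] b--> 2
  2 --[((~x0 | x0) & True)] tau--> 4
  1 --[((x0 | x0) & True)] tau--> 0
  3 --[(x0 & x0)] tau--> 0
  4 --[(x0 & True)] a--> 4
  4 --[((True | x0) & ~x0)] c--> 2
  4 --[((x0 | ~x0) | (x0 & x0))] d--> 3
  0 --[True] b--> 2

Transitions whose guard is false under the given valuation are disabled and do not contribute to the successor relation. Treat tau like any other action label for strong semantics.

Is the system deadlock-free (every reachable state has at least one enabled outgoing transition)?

Reachable = {0,2,3,4}
  0: b→2  [1 out]
  2: b→0  tau→4  [2 out]
  3: d→4  tau→0  [2 out]
  4: a→4  b→2  d→3  [3 out]

Answer: DEADLOCK-FREE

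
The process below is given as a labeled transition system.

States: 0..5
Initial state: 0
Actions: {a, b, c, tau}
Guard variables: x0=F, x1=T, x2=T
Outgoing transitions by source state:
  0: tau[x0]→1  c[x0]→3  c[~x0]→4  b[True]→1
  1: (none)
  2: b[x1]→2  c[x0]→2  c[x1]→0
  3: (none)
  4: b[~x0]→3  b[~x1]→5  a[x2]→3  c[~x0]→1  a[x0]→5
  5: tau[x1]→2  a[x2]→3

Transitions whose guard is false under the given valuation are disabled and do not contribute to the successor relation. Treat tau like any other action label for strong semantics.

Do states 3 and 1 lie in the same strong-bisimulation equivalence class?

Answer: BISIMILAR

Trace:
Bisimulation quotient by refinement:
  round 0: {{0,1,2,3,4,5}}
  round 1: {{0,2},{1,3},{4},{5}}
  round 2: {{0},{1,3},{2},{4},{5}}
Fixed point at round 3; 5 class(es).
3∈{1,3}, 1∈{1,3}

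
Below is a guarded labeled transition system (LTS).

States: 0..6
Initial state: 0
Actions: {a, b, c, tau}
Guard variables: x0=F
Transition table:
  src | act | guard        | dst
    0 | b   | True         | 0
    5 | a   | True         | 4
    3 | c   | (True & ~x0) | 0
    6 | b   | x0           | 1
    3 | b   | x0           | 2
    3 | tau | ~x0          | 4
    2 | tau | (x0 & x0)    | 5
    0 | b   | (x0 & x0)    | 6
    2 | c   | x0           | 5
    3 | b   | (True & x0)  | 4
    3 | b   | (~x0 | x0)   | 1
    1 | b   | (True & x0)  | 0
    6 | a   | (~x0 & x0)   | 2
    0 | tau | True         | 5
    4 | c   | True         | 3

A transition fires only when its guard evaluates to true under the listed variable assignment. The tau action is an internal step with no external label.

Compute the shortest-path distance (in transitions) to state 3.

Breadth-first toward 3:
  depth 0: {0}
  depth 1: {5}
  depth 2: {4}
  depth 3: {3}
depth(3)=3, e.g. tau·a·c

Answer: 3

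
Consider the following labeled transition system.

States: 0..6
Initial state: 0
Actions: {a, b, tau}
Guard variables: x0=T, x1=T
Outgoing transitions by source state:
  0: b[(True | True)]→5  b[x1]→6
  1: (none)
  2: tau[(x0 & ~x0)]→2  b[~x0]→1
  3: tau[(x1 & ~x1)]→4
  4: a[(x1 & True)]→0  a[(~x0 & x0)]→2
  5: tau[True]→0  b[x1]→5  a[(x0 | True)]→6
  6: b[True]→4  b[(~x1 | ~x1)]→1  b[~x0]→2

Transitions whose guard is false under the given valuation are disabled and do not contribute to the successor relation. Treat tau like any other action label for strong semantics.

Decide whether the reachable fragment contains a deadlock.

Reach set: {0,4,5,6}
  0: b→5  b→6  [2 exit(s)]
  4: a→0  [1 exit(s)]
  5: a→6  b→5  tau→0  [3 exit(s)]
  6: b→4  [1 exit(s)]

Answer: DEADLOCK-FREE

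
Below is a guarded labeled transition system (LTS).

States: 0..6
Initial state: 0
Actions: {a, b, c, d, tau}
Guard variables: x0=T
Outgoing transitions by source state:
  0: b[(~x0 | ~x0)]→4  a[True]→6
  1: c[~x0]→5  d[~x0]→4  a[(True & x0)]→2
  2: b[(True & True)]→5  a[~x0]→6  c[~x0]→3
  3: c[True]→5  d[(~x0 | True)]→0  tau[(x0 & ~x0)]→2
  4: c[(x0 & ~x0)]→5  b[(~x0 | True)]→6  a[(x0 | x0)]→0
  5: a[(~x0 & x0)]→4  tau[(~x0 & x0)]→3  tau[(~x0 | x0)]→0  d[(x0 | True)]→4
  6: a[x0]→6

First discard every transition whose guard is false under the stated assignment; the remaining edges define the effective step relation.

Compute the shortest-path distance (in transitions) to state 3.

Answer: UNREACHABLE

Trace:
Breadth-first toward 3:
  depth 0: {0}
  depth 1: {6}
3 never appears.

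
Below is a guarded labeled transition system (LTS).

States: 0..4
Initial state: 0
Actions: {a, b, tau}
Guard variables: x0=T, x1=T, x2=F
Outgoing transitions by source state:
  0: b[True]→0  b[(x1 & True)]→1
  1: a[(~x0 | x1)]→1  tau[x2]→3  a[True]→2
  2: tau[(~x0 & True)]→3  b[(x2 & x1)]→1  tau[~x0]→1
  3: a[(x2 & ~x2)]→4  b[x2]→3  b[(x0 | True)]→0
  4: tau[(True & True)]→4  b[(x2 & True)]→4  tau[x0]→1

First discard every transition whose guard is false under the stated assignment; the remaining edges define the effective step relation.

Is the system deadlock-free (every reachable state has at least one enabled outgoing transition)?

R = {0,1,2}
  0: b→0  b→1  [2 out]
  1: a→1  a→2  [2 out]
  2: ∅  [no exit]
Path to 2: b·a

Answer: DEADLOCK at state 2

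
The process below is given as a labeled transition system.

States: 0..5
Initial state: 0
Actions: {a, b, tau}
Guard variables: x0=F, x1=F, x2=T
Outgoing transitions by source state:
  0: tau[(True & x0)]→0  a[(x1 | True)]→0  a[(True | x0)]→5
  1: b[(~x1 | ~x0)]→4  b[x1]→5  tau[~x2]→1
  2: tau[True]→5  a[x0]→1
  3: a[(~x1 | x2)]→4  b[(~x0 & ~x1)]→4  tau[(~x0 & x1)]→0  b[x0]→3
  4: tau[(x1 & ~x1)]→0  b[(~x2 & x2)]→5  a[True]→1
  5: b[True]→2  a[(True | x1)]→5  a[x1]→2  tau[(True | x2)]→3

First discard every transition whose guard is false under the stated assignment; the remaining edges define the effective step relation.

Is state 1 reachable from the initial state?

Guard filter leaves 10 enabled edge(s).
L0 = {0}
L1 = {5}  now seen {0,5}
L2 = {2,3}  now seen {0,2,3,5}
L3 = {4}  now seen {0,2,3,4,5}
L4 = {1}  now seen {0,1,2,3,4,5}
Reachable = {0,1,2,3,4,5}
trace reaching 1: a·tau·a·a

Answer: REACHABLE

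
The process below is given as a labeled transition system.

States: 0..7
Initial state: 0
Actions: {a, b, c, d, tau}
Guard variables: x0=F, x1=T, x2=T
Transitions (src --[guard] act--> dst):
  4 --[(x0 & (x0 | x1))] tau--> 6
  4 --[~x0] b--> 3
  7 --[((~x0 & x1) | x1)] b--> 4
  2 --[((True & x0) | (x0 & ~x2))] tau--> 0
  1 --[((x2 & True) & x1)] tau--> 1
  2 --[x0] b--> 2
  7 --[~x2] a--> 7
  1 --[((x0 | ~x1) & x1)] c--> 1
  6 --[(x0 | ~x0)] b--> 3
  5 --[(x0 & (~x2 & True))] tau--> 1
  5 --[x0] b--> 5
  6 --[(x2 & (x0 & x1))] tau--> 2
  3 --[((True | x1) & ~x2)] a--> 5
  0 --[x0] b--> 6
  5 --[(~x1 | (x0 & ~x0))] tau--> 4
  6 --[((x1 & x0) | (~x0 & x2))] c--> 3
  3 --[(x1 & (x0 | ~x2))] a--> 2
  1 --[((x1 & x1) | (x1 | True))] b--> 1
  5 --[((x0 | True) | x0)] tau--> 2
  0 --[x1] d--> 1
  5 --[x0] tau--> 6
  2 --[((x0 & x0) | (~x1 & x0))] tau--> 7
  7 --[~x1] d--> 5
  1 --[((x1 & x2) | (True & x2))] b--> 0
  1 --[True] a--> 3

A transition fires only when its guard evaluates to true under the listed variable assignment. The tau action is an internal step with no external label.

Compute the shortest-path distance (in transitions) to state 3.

Answer: 2

Trace:
BFS to 3:
  Layer 0: {0}
  Layer 1: {1}
  Layer 2: {3}
first hit 3 at d=2 via d·a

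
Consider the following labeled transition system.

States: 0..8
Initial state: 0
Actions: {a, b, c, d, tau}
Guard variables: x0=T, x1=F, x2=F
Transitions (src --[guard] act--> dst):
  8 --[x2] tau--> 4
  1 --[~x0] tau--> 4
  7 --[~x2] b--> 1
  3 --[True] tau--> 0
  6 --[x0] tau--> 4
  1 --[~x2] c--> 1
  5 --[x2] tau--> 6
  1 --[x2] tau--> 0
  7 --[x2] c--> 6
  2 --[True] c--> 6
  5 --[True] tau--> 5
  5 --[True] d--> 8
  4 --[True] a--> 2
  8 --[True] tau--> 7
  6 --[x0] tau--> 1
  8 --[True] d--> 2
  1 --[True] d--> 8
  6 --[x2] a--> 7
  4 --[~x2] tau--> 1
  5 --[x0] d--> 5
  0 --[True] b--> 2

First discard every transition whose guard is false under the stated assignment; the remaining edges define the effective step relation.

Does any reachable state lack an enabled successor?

Answer: DEADLOCK-FREE

Analysis:
R = {0,1,2,4,6,7,8}
  0: b→2  [1 out]
  1: c→1  d→8  [2 out]
  2: c→6  [1 out]
  4: a→2  tau→1  [2 out]
  6: tau→1  tau→4  [2 out]
  7: b→1  [1 out]
  8: d→2  tau→7  [2 out]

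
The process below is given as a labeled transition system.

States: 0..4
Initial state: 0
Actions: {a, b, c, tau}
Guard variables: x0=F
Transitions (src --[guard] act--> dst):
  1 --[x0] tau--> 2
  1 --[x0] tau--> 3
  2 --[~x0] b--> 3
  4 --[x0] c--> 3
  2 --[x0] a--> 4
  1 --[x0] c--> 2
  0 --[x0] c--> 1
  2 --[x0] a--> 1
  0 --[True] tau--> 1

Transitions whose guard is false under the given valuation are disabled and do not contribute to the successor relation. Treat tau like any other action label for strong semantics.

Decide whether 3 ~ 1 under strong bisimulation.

Refine partition for ~:
  round 0: {{0,1,2,3,4}}
  round 1: {{0},{1,3,4},{2}}
3 equivalence class(es) (converged in 2)
3∈{1,3,4}, 1∈{1,3,4}

Answer: BISIMILAR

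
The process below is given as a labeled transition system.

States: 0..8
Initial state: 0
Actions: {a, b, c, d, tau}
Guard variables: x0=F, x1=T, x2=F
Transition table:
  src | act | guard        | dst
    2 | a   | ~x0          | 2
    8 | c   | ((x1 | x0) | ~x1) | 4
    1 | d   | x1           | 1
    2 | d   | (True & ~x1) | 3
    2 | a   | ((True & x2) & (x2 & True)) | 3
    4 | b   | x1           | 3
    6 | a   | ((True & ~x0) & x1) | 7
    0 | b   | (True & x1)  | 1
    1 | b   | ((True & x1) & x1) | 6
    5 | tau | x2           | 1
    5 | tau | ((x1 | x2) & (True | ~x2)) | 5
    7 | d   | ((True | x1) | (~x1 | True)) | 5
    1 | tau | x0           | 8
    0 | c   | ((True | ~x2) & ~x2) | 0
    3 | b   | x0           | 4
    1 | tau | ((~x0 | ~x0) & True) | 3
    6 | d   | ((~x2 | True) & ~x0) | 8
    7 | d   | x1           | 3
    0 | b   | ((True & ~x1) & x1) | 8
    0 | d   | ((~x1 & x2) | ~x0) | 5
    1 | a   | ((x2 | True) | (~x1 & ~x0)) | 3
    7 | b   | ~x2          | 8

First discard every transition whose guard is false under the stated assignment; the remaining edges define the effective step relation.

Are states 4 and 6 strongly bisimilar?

Compute ~ classes (split until stable):
  π0 = {{0,1,2,3,4,5,6,7,8}}
  π1 = {{0},{1},{2},{3},{4},{5},{6},{7},{8}}
Fixed point at round 2; 9 class(es).
class of 4: {4}; class of 6: {6}

Answer: NOT BISIMILAR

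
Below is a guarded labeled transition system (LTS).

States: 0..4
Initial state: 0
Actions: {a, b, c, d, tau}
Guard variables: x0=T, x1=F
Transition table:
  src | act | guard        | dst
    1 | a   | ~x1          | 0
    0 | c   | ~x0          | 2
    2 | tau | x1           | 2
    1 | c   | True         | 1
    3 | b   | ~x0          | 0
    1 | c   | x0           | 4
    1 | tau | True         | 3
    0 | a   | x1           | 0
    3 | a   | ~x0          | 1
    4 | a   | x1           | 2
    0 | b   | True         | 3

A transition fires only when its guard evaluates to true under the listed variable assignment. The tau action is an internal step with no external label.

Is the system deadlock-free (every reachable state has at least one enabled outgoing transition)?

Answer: DEADLOCK at state 3

Trace:
R = {0,3}
  0: b→3  [deg 1]
  3: ∅  [STUCK]
witness 3: b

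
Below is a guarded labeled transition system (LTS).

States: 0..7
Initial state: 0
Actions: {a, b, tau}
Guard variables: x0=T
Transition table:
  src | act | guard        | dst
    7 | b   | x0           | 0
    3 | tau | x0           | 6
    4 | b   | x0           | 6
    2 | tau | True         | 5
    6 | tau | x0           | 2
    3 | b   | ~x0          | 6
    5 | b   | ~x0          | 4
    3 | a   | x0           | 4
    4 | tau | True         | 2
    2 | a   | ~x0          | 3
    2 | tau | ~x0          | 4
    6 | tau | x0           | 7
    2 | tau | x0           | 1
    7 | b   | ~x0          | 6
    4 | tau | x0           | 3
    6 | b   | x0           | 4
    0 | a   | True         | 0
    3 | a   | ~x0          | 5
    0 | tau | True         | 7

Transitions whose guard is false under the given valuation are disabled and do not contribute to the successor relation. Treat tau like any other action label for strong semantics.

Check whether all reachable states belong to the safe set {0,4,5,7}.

Answer: INVARIANT HOLDS

Analysis:
Safe = {0,4,5,7}
Reachable = {0,7}
  0: ✓
  7: ✓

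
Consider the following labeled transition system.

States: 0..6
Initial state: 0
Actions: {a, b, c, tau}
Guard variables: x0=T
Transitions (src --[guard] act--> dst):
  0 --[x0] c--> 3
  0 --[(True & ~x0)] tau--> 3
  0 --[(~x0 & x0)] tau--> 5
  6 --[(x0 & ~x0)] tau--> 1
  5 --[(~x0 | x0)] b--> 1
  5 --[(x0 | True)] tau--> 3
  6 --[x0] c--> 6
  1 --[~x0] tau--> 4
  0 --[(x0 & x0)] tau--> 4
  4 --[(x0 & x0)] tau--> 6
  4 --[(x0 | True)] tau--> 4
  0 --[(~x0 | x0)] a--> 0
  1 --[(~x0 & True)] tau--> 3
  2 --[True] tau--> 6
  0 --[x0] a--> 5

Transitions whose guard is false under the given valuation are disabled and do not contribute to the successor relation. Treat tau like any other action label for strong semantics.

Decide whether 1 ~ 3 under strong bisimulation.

Refine partition for ~:
  round 0: {{0,1,2,3,4,5,6}}
  round 1: {{0},{1,3},{2,4},{5},{6}}
  round 2: {{0},{1,3},{2},{4},{5},{6}}
6 equivalence class(es) (converged in 3)
[1]={1,3}  [3]={1,3}

Answer: BISIMILAR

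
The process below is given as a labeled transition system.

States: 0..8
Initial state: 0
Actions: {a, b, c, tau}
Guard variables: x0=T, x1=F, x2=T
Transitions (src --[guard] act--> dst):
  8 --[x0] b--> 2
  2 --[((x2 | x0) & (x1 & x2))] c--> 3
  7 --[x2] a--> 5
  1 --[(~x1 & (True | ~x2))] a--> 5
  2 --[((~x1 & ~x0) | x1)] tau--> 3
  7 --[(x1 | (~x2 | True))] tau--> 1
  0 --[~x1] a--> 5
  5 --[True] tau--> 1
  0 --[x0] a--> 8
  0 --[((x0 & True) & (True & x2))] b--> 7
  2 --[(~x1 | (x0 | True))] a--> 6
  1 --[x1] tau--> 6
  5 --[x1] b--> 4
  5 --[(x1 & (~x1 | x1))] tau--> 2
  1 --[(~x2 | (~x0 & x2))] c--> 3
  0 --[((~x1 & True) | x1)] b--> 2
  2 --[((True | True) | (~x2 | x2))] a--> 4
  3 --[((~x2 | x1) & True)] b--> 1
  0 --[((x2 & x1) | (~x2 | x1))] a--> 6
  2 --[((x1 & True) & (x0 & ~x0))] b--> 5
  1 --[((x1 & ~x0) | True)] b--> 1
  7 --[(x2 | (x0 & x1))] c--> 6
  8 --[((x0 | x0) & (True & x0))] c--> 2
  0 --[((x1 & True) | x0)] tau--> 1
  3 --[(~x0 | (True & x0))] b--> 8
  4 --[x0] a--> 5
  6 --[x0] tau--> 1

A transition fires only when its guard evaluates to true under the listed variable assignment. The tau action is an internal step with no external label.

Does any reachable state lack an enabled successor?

Answer: DEADLOCK-FREE

Working:
Reach set: {0,1,2,4,5,6,7,8}
  0: a→5  a→8  b→2  b→7  tau→1  [5 exit(s)]
  1: a→5  b→1  [2 exit(s)]
  2: a→4  a→6  [2 exit(s)]
  4: a→5  [1 exit(s)]
  5: tau→1  [1 exit(s)]
  6: tau→1  [1 exit(s)]
  7: a→5  c→6  tau→1  [3 exit(s)]
  8: b→2  c→2  [2 exit(s)]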